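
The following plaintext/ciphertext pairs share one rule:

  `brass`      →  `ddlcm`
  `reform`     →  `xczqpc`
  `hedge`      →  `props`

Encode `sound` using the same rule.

The output letters match the input read backwards, each shifted +11: brass reversed is ssarb. Two steps: reverse the string, then apply a Caesar shift of +11.
On sound: reverse → dnuos; then shift: d+11=o, n+11=y, u+11=f, o+11=z, s+11=d.

oyfzd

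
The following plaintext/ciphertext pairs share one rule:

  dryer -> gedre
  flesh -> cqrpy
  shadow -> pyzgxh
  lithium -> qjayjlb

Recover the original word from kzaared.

d(3)→g(6) and r(17)→e(4) fit y≡11x+25 (mod 26); the inverse of 11 mod 26 is 19. Treating letters as 0–25, the rule is x ↦ 11x + 25 (mod 26).
Decoding kzaared: k(10)→19·(10−25)≡1=b; z(25)→19·(25−25)≡0=a; a(0)→19·(0−25)≡19=t; a(0)→19·(0−25)≡19=t; r(17)→19·(17−25)≡4=e; e(4)→19·(4−25)≡17=r; d(3)→19·(3−25)≡24=y (all mod 26).

battery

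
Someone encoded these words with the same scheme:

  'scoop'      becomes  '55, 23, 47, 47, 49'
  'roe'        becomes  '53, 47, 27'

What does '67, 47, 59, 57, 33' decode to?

s(#19)→55 and c(#3)→23: differences scale by 2, so n = 2·pos + 17. The formula is n = 2×(alphabet index, a=1) + 17.
Reversing it on 67, 47, 59, 57, 33: 67→(67−17)÷2=25=y, 47→(47−17)÷2=15=o, 59→(59−17)÷2=21=u, 57→(57−17)÷2=20=t, 33→(33−17)÷2=8=h.

youth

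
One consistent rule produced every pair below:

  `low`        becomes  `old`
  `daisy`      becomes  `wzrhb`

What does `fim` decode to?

This is the alphabet-reversal cipher (Atbash): a becomes z, b becomes y, etc.
Reversing it on fim: f↔u, i↔r, m↔n.

urn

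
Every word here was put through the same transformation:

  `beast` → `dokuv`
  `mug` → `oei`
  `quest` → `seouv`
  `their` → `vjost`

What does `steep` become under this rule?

uvoor

Two shifts are in play — +10 for a/e/i/o/u, +2 for every other letter.
Applying it to steep: s(cons)+2=u, t(cons)+2=v, e(vowel)+10=o, e(vowel)+10=o, p(cons)+2=r.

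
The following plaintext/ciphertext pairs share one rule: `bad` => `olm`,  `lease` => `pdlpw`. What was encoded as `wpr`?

The output letters match the input read backwards, each shifted +11: bad reversed is dab. Two steps: reverse the string, then apply a Caesar shift of +11.
Decoding wpr: shift back: w−11=l, p−11=e, r−11=g → leg; then reverse → gel.

gel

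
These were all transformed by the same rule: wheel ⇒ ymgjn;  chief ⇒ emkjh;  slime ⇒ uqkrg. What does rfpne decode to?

A repeating key of period 2 is used — shifts +2, +5 over and over.
Decoding rfpne: r−2=p, f−5=a, p−2=n, n−5=i, e−2=c.

panic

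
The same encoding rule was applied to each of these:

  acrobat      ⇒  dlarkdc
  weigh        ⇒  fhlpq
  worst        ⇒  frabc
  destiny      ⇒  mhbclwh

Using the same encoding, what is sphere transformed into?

byqhah

The shift depends on letter class: consonant c→l is +9, but vowel a→d is +3. Vowels shift forward by 3 and consonants shift forward by 9.
Applying it to sphere: s(cons)+9=b, p(cons)+9=y, h(cons)+9=q, e(vowel)+3=h, r(cons)+9=a, e(vowel)+3=h.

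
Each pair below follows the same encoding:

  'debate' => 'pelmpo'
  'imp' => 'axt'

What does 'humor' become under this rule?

The output letters match the input read backwards, each shifted +11: debate reversed is etabed. Read the word backwards and shift each letter +11.
On humor: reverse → romuh; then shift: r+11=c, o+11=z, m+11=x, u+11=f, h+11=s.

czxfs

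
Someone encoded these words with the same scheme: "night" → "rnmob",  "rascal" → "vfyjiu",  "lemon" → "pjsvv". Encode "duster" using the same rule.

hzyama

Each letter shifts forward by (position + 4), i.e. 4, 5, 6, … — the shift grows by one for each successive letter.
For duster: d+4=h, u+5=z, s+6=y, t+7=a, e+8=m, r+9=a.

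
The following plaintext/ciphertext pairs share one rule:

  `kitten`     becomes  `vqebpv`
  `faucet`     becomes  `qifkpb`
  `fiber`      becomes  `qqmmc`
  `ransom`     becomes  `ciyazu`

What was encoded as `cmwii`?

relax

Shifts by position in kitten: pos 0: k→v (+11), pos 1: i→q (+8), pos 2: t→e (+11), pos 3: t→b (+8) — repeating every 2. The shifts repeat in a cycle of length 2: positions 0,1,… shift by +11, +8, then the pattern repeats.
Reversing it on cmwii: c−11=r, m−8=e, w−11=l, i−8=a, i−11=x.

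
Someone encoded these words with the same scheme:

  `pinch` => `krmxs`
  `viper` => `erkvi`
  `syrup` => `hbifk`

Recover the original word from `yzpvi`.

Each letter is replaced by its mirror in the alphabet: a↔z, b↔y, c↔x, and so on (the Atbash cipher).
Decoding yzpvi: y↔b, z↔a, p↔k, v↔e, i↔r.

baker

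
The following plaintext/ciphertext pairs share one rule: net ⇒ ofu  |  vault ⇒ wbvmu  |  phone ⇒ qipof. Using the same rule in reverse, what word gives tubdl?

This is a Caesar cipher with shift 1.
Decoding tubdl: t−1=s, u−1=t, b−1=a, d−1=c, l−1=k.

stack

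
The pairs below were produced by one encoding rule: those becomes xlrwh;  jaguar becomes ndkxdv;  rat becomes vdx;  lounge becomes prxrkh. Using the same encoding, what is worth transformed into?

The shift depends on letter class: consonant t→x is +4, but vowel o→r is +3. Vowels shift forward by 3 and consonants shift forward by 4.
Applying it to worth: w(cons)+4=a, o(vowel)+3=r, r(cons)+4=v, t(cons)+4=x, h(cons)+4=l.

arvxl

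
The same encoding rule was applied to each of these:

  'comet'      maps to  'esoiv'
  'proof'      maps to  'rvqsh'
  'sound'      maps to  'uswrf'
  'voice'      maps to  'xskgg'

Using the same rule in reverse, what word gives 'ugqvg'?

Shifts by position in comet: pos 0: c→e (+2), pos 1: o→s (+4), pos 2: m→o (+2), pos 3: e→i (+4) — repeating every 2. The shifts repeat in a cycle of length 2: positions 0,1,… shift by +2, +4, then the pattern repeats.
Decoding ugqvg: u−2=s, g−4=c, q−2=o, v−4=r, g−2=e.

score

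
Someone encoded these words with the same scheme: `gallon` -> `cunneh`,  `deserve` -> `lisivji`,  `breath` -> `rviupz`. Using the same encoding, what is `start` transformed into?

spuvp

This is an affine cipher: with a=0,…,z=25, each position x becomes (23x+20) mod 26.
Applying it to start: s(18)→23·18+20≡18=s; t(19)→23·19+20≡15=p; a(0)→23·0+20≡20=u; r(17)→23·17+20≡21=v; t(19)→23·19+20≡15=p (all mod 26).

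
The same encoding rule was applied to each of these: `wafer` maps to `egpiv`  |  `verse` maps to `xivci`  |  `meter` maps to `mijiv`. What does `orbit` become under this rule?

w(22)→e(4) and a(0)→g(6) fit y≡7x+6 (mod 26); the inverse of 7 mod 26 is 15. Treating letters as 0–25, the rule is x ↦ 7x + 6 (mod 26).
For orbit: o(14)→7·14+6≡0=a; r(17)→7·17+6≡21=v; b(1)→7·1+6≡13=n; i(8)→7·8+6≡10=k; t(19)→7·19+6≡9=j (all mod 26).

avnkj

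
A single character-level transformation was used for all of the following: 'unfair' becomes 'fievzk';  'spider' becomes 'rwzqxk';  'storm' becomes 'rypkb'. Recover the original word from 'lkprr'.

gross

u(20)→f(5) and n(13)→i(8) fit y≡7x+21 (mod 26); the inverse of 7 mod 26 is 15. Each letter's alphabet position (a=0..z=25) is mapped through 7·x+21 mod 26 — an affine cipher.
Reversing it on lkprr: l(11)→15·(11−21)≡6=g; k(10)→15·(10−21)≡17=r; p(15)→15·(15−21)≡14=o; r(17)→15·(17−21)≡18=s; r(17)→15·(17−21)≡18=s (all mod 26).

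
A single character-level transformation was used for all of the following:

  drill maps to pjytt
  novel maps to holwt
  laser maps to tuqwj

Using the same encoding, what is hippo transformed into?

ryvvo

d(3)→p(15) and r(17)→j(9) fit y≡7x+20 (mod 26); the inverse of 7 mod 26 is 15. Each letter's alphabet position (a=0..z=25) is mapped through 7·x+20 mod 26 — an affine cipher.
For hippo: h(7)→7·7+20≡17=r; i(8)→7·8+20≡24=y; p(15)→7·15+20≡21=v; p(15)→7·15+20≡21=v; o(14)→7·14+20≡14=o (all mod 26).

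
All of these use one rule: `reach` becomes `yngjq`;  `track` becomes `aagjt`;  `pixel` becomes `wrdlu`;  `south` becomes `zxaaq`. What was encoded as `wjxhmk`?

Shifts by position in reach: pos 0: r→y (+7), pos 1: e→n (+9), pos 2: a→g (+6), pos 3: c→j (+7), pos 4: h→q (+9) — repeating every 3. A repeating key of period 3 is used — shifts +7, +9, +6 over and over.
Decoding wjxhmk: w−7=p, j−9=a, x−6=r, h−7=a, m−9=d, k−6=e.

parade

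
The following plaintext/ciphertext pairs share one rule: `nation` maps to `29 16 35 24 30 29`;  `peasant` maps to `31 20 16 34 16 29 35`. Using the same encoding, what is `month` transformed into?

The number is (letter's place in the alphabet, a=1) + 15.
Applying it to month: m=13→28, o=15→30, n=14→29, t=20→35, h=8→23.

28 30 29 35 23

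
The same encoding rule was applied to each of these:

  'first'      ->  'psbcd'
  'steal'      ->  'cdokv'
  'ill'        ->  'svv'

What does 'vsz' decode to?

Compare letters: f→p is +10, i→s is +10, r→b is +10 — a constant shift. Each letter is shifted forward by 10 in the alphabet (a Caesar shift of +10).
Undoing it on vsz: v−10=l, s−10=i, z−10=p.

lip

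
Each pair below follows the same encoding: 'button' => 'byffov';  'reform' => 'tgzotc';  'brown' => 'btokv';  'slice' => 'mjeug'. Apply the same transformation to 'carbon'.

Treating letters as 0–25, the rule is x ↦ 19x + 8 (mod 26).
Applying it to carbon: c(2)→19·2+8≡20=u; a(0)→19·0+8≡8=i; r(17)→19·17+8≡19=t; b(1)→19·1+8≡1=b; o(14)→19·14+8≡14=o; n(13)→19·13+8≡21=v (all mod 26).

uitbov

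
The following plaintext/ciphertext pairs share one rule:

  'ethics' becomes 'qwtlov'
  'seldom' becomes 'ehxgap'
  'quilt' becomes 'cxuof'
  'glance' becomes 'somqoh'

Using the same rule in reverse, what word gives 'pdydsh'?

A repeating key of period 2 is used — shifts +12, +3 over and over.
Reversing it on pdydsh: p−12=d, d−3=a, y−12=m, d−3=a, s−12=g, h−3=e.

damage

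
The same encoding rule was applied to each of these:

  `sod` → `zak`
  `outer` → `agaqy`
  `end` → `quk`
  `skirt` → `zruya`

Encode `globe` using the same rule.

nsaiq

Vowels shift forward by 12 and consonants shift forward by 7.
For globe: g(cons)+7=n, l(cons)+7=s, o(vowel)+12=a, b(cons)+7=i, e(vowel)+12=q.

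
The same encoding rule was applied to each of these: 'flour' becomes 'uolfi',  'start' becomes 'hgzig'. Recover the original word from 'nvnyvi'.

member

Letters are reflected about the middle of the alphabet (position → 25−position): Atbash.
Reversing it on nvnyvi: n↔m, v↔e, n↔m, y↔b, v↔e, i↔r.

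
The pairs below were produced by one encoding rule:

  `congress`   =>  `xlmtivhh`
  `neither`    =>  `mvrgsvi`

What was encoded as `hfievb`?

survey

Each letter is replaced by its mirror in the alphabet: a↔z, b↔y, c↔x, and so on (the Atbash cipher).
Undoing it on hfievb: h↔s, f↔u, i↔r, e↔v, v↔e, b↔y.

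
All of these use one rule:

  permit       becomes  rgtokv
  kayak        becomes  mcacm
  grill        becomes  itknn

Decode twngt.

ruler

Compare letters: p→r is +2, e→g is +2, r→t is +2 — a constant shift. Each letter is shifted forward by 2 in the alphabet (a Caesar shift of +2).
Undoing it on twngt: t−2=r, w−2=u, n−2=l, g−2=e, t−2=r.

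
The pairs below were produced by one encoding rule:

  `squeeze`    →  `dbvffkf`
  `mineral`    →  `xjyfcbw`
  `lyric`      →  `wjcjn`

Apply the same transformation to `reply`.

cfawj

The shift depends on letter class: consonant s→d is +11, but vowel u→v is +1. Vowels shift forward by 1 and consonants shift forward by 11.
Applying it to reply: r(cons)+11=c, e(vowel)+1=f, p(cons)+11=a, l(cons)+11=w, y(cons)+11=j.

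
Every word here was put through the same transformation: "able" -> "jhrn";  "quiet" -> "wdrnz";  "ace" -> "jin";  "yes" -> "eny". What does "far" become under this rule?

ljx

The shift depends on letter class: consonant b→h is +6, but vowel a→j is +9. Vowels shift forward by 9 and consonants shift forward by 6.
Applying it to far: f(cons)+6=l, a(vowel)+9=j, r(cons)+6=x.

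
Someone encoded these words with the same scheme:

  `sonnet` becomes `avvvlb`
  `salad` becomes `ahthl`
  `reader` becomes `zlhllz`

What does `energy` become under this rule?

The shift depends on letter class: consonant s→a is +8, but vowel o→v is +7. The rule splits by letter class: vowels +7, consonants +8.
Applying it to energy: e(vowel)+7=l, n(cons)+8=v, e(vowel)+7=l, r(cons)+8=z, g(cons)+8=o, y(cons)+8=g.

lvlzog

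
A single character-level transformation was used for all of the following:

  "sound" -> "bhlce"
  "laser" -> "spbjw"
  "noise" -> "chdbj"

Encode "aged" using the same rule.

ptje

Treating letters as 0–25, the rule is x ↦ 5x + 15 (mod 26).
On aged: a(0)→5·0+15≡15=p; g(6)→5·6+15≡19=t; e(4)→5·4+15≡9=j; d(3)→5·3+15≡4=e (all mod 26).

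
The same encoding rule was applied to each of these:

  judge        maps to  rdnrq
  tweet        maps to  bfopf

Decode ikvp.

able

Each letter shifts forward by (position + 8), i.e. 8, 9, 10, … — the shift grows by one for each successive letter.
Reversing it on ikvp: i−8=a, k−9=b, v−10=l, p−11=e.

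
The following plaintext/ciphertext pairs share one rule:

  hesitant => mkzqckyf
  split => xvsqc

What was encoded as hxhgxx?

crayon

In hesitant: h→m is +5, e→k is +6, s→z is +7, i→q is +8 — the shift increases by 1 each position. The shift increases by 1 at each position, starting from +5: 5, 6, 7, ….
Reversing it on hxhgxx: h−5=c, x−6=r, h−7=a, g−8=y, x−9=o, x−10=n.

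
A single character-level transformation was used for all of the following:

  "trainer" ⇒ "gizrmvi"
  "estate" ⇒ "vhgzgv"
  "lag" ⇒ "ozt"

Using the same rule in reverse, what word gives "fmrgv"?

Each pair mirrors across the alphabet (t↔g, r↔i, a↔z): positions sum to 25. Each letter is replaced by its mirror in the alphabet: a↔z, b↔y, c↔x, and so on (the Atbash cipher).
Undoing it on fmrgv: f↔u, m↔n, r↔i, g↔t, v↔e.

unite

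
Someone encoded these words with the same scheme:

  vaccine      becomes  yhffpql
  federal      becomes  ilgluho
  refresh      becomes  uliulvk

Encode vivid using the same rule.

The shift depends on letter class: consonant v→y is +3, but vowel a→h is +7. Two shifts are in play — +7 for a/e/i/o/u, +3 for every other letter.
For vivid: v(cons)+3=y, i(vowel)+7=p, v(cons)+3=y, i(vowel)+7=p, d(cons)+3=g.

ypypg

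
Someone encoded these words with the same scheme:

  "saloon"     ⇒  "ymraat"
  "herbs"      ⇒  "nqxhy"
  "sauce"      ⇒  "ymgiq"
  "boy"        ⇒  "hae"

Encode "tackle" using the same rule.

The shift depends on letter class: consonant s→y is +6, but vowel a→m is +12. Vowels shift forward by 12 and consonants shift forward by 6.
For tackle: t(cons)+6=z, a(vowel)+12=m, c(cons)+6=i, k(cons)+6=q, l(cons)+6=r, e(vowel)+12=q.

zmiqrq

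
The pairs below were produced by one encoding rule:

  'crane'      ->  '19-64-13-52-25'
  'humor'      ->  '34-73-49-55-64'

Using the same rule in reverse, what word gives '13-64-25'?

are

c(#3)→19 and r(#18)→64: differences scale by 3, so n = 3·pos + 10. The formula is n = 3×(alphabet index, a=1) + 10.
Decoding 13-64-25: 13→(13−10)÷3=1=a, 64→(64−10)÷3=18=r, 25→(25−10)÷3=5=e.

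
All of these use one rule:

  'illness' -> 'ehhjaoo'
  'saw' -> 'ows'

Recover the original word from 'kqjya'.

It's a constant shift of +22 (ROT22).
Undoing it on kqjya: k−22=o, q−22=u, j−22=n, y−22=c, a−22=e.

ounce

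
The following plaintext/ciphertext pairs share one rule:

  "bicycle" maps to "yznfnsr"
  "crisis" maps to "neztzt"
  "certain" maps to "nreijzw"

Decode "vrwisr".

b(1)→y(24) and i(8)→z(25) fit y≡15x+9 (mod 26); the inverse of 15 mod 26 is 7. Each letter's alphabet position (a=0..z=25) is mapped through 15·x+9 mod 26 — an affine cipher.
Undoing it on vrwisr: v(21)→7·(21−9)≡6=g; r(17)→7·(17−9)≡4=e; w(22)→7·(22−9)≡13=n; i(8)→7·(8−9)≡19=t; s(18)→7·(18−9)≡11=l; r(17)→7·(17−9)≡4=e (all mod 26).

gentle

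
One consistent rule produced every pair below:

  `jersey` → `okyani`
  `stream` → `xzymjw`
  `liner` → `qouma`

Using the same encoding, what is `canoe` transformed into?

In jersey: j→o is +5, e→k is +6, r→y is +7, s→a is +8 — the shift increases by 1 each position. Letter i (0-indexed) is shifted by i+5, so successive shifts are 5, 6, 7, ….
Applying it to canoe: c+5=h, a+6=g, n+7=u, o+8=w, e+9=n.

hguwn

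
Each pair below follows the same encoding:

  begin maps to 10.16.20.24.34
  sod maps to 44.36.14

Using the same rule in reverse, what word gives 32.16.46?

b(#2)→10 and e(#5)→16: differences scale by 2, so n = 2·pos + 6. The formula is n = 2×(alphabet index, a=1) + 6.
Decoding 32.16.46: 32→(32−6)÷2=13=m, 16→(16−6)÷2=5=e, 46→(46−6)÷2=20=t.

met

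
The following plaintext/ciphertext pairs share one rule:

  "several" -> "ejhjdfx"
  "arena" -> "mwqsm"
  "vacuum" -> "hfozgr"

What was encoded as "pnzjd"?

diner

Shifts by position in several: pos 0: s→e (+12), pos 1: e→j (+5), pos 2: v→h (+12), pos 3: e→j (+5) — repeating every 2. The shifts repeat in a cycle of length 2: positions 0,1,… shift by +12, +5, then the pattern repeats.
Decoding pnzjd: p−12=d, n−5=i, z−12=n, j−5=e, d−12=r.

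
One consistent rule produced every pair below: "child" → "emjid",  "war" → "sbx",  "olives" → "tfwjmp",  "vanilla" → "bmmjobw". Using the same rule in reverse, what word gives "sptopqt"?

Two steps: reverse the string, then apply a Caesar shift of +1.
Undoing it on sptopqt: shift back: s−1=r, p−1=o, t−1=s, o−1=n, p−1=o, q−1=p, t−1=s → rosnops; then reverse → sponsor.

sponsor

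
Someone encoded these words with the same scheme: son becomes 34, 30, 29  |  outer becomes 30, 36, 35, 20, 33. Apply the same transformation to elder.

s is letter #19 and maps to 34: an offset of 15. The number is (letter's place in the alphabet, a=1) + 15.
For elder: e=5→20, l=12→27, d=4→19, e=5→20, r=18→33.

20, 27, 19, 20, 33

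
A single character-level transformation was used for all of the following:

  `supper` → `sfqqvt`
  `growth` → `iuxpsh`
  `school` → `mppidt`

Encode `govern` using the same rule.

The output letters match the input read backwards, each shifted +1: supper reversed is reppus. The word is reversed, then every letter is shifted forward by 1.
Applying it to govern: reverse → nrevog; then shift: n+1=o, r+1=s, e+1=f, v+1=w, o+1=p, g+1=h.

osfwph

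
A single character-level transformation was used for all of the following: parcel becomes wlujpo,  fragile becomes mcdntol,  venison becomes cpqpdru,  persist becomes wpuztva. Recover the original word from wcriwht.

Shifts by position in parcel: pos 0: p→w (+7), pos 1: a→l (+11), pos 2: r→u (+3), pos 3: c→j (+7), pos 4: e→p (+11), pos 5: l→o (+3) — repeating every 3. The shifts repeat in a cycle of length 3: positions 0,1,… shift by +7, +11, +3, then the pattern repeats.
Reversing it on wcriwht: w−7=p, c−11=r, r−3=o, i−7=b, w−11=l, h−3=e, t−7=m.

problem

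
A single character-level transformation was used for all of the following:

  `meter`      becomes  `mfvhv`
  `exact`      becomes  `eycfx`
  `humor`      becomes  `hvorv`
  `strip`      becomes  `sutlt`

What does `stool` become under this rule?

suqrp

In meter: m→m is +0, e→f is +1, t→v is +2, e→h is +3 — the shift increases by 1 each position. Each letter shifts forward by its position index (0, 1, 2, …) — the shift grows by one for each successive letter.
Applying it to stool: s+0=s, t+1=u, o+2=q, o+3=r, l+4=p.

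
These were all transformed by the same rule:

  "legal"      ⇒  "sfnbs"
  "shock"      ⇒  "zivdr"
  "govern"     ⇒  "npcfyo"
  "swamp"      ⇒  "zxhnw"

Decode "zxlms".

swell

Shifts by position in legal: pos 0: l→s (+7), pos 1: e→f (+1), pos 2: g→n (+7), pos 3: a→b (+1) — repeating every 2. A repeating key of period 2 is used — shifts +7, +1 over and over.
Reversing it on zxlms: z−7=s, x−1=w, l−7=e, m−1=l, s−7=l.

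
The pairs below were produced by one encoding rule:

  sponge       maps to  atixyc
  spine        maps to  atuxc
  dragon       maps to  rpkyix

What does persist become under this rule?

tcpaual

Each letter's alphabet position (a=0..z=25) is mapped through 11·x+10 mod 26 — an affine cipher.
Applying it to persist: p(15)→11·15+10≡19=t; e(4)→11·4+10≡2=c; r(17)→11·17+10≡15=p; s(18)→11·18+10≡0=a; i(8)→11·8+10≡20=u; s(18)→11·18+10≡0=a; t(19)→11·19+10≡11=l (all mod 26).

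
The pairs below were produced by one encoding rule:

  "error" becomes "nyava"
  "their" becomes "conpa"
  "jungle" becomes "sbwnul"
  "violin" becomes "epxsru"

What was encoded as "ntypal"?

Shifts by position in error: pos 0: e→n (+9), pos 1: r→y (+7), pos 2: r→a (+9), pos 3: o→v (+7) — repeating every 2. It's a Vigenère-style cipher with numeric key [9,7]: position i shifts by key[i mod 2].
Undoing it on ntypal: n−9=e, t−7=m, y−9=p, p−7=i, a−9=r, l−7=e.

empire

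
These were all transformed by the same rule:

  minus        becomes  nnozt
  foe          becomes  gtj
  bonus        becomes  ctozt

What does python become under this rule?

The shift depends on letter class: consonant m→n is +1, but vowel i→n is +5. Two shifts are in play — +5 for a/e/i/o/u, +1 for every other letter.
Applying it to python: p(cons)+1=q, y(cons)+1=z, t(cons)+1=u, h(cons)+1=i, o(vowel)+5=t, n(cons)+1=o.

qzuito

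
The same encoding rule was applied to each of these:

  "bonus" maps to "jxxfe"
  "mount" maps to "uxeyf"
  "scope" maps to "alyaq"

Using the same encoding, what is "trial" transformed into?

baslx

The shift increases by 1 at each position, starting from +8: 8, 9, 10, ….
For trial: t+8=b, r+9=a, i+10=s, a+11=l, l+12=x.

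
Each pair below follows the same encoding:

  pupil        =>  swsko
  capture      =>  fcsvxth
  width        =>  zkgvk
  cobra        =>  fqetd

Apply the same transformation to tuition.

Shifts by position in pupil: pos 0: p→s (+3), pos 1: u→w (+2), pos 2: p→s (+3), pos 3: i→k (+2) — repeating every 2. A repeating key of period 2 is used — shifts +3, +2 over and over.
Applying it to tuition: t+3=w, u+2=w, i+3=l, t+2=v, i+3=l, o+2=q, n+3=q.

wwlvlqq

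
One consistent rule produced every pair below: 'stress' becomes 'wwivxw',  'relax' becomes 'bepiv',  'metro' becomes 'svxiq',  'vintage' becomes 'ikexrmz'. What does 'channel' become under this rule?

pirrelg

The output letters match the input read backwards, each shifted +4: stress reversed is sserts. Two steps: reverse the string, then apply a Caesar shift of +4.
On channel: reverse → lennahc; then shift: l+4=p, e+4=i, n+4=r, n+4=r, a+4=e, h+4=l, c+4=g.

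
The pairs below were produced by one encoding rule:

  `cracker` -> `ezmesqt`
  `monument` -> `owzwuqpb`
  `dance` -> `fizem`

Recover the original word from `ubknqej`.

Shifts by position in cracker: pos 0: c→e (+2), pos 1: r→z (+8), pos 2: a→m (+12), pos 3: c→e (+2), pos 4: k→s (+8), pos 5: e→q (+12) — repeating every 3. It's a Vigenère-style cipher with numeric key [2,8,12]: position i shifts by key[i mod 3].
Reversing it on ubknqej: u−2=s, b−8=t, k−12=y, n−2=l, q−8=i, e−12=s, j−2=h.

stylish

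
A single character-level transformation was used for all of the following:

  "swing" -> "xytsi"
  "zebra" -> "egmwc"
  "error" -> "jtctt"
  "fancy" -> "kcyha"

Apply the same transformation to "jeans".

oglsu

The shifts repeat in a cycle of length 3: positions 0,1,… shift by +5, +2, +11, then the pattern repeats.
Applying it to jeans: j+5=o, e+2=g, a+11=l, n+5=s, s+2=u.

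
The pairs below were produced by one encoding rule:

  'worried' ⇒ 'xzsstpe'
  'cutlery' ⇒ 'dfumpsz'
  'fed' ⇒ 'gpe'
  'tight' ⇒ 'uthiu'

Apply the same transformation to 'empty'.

pnquz

Two shifts are in play — +11 for a/e/i/o/u, +1 for every other letter.
Applying it to empty: e(vowel)+11=p, m(cons)+1=n, p(cons)+1=q, t(cons)+1=u, y(cons)+1=z.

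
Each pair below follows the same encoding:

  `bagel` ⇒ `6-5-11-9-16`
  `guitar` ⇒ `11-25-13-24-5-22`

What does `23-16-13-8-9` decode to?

b is letter #2 and maps to 6: an offset of 4. Letters become their 1-based position plus 4 (so a→5, b→6, …).
Reversing it on 23-16-13-8-9: 23→(23−4)÷1=19=s, 16→(16−4)÷1=12=l, 13→(13−4)÷1=9=i, 8→(8−4)÷1=4=d, 9→(9−4)÷1=5=e.

slide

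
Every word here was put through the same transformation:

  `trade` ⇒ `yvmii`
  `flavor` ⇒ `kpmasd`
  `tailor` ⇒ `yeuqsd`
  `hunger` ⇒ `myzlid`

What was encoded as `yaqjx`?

tweet

Shifts by position in trade: pos 0: t→y (+5), pos 1: r→v (+4), pos 2: a→m (+12), pos 3: d→i (+5), pos 4: e→i (+4) — repeating every 3. It's a Vigenère-style cipher with numeric key [5,4,12]: position i shifts by key[i mod 3].
Decoding yaqjx: y−5=t, a−4=w, q−12=e, j−5=e, x−4=t.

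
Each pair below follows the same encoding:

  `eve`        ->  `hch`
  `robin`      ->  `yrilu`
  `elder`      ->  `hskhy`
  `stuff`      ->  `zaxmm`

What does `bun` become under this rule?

ixu

The shift depends on letter class: consonant v→c is +7, but vowel e→h is +3. Vowels shift forward by 3 and consonants shift forward by 7.
For bun: b(cons)+7=i, u(vowel)+3=x, n(cons)+7=u.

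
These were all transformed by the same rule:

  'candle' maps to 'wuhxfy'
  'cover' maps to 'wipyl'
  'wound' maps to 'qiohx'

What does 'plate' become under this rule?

Every letter moves 20 places later in the alphabet, wrapping around z→a.
For plate: p+20=j, l+20=f, a+20=u, t+20=n, e+20=y.

jfuny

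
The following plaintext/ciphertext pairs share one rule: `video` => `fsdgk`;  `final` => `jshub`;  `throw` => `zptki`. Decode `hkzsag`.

notice

v(21)→f(5) and i(8)→s(18) fit y≡3x+20 (mod 26); the inverse of 3 mod 26 is 9. Each letter's alphabet position (a=0..z=25) is mapped through 3·x+20 mod 26 — an affine cipher.
Decoding hkzsag: h(7)→9·(7−20)≡13=n; k(10)→9·(10−20)≡14=o; z(25)→9·(25−20)≡19=t; s(18)→9·(18−20)≡8=i; a(0)→9·(0−20)≡2=c; g(6)→9·(6−20)≡4=e (all mod 26).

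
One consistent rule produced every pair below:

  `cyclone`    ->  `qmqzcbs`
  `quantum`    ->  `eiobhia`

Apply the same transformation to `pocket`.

Every letter moves 14 places later in the alphabet, wrapping around z→a.
On pocket: p+14=d, o+14=c, c+14=q, k+14=y, e+14=s, t+14=h.

dcqysh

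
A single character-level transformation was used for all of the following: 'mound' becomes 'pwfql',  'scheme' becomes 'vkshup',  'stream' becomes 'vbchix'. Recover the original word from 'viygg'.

sandy

Shifts by position in mound: pos 0: m→p (+3), pos 1: o→w (+8), pos 2: u→f (+11), pos 3: n→q (+3), pos 4: d→l (+8) — repeating every 3. The shifts repeat in a cycle of length 3: positions 0,1,… shift by +3, +8, +11, then the pattern repeats.
Decoding viygg: v−3=s, i−8=a, y−11=n, g−3=d, g−8=y.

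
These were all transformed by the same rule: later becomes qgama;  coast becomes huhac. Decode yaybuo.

Each letter shifts forward by (position + 5), i.e. 5, 6, 7, … — the shift grows by one for each successive letter.
Decoding yaybuo: y−5=t, a−6=u, y−7=r, b−8=t, u−9=l, o−10=e.

turtle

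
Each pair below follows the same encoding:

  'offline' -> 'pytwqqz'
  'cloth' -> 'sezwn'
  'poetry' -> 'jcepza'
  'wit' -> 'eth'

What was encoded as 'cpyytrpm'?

beginner

The output letters match the input read backwards, each shifted +11: offline reversed is enilffo. Two steps: reverse the string, then apply a Caesar shift of +11.
Decoding cpyytrpm: shift back: c−11=r, p−11=e, y−11=n, y−11=n, t−11=i, r−11=g, p−11=e, m−11=b → rennigeb; then reverse → beginner.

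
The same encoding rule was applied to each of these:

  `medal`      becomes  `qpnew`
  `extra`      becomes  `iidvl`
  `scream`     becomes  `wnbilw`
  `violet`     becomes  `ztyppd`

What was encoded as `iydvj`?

A repeating key of period 3 is used — shifts +4, +11, +10 over and over.
Reversing it on iydvj: i−4=e, y−11=n, d−10=t, v−4=r, j−11=y.

entry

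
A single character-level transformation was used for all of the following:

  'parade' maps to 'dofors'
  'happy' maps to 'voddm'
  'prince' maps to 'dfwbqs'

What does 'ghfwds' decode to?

It's a constant shift of +14 (ROT14).
Reversing it on ghfwds: g−14=s, h−14=t, f−14=r, w−14=i, d−14=p, s−14=e.

stripe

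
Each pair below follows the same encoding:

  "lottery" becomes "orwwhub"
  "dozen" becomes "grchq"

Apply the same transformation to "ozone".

rcrqh

This is a Caesar cipher with shift 3.
Applying it to ozone: o+3=r, z+3=c, o+3=r, n+3=q, e+3=h.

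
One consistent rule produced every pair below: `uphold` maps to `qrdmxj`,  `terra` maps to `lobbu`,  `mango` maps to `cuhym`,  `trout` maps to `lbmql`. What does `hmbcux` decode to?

normal

u(20)→q(16) and p(15)→r(17) fit y≡5x+20 (mod 26); the inverse of 5 mod 26 is 21. This is an affine cipher: with a=0,…,z=25, each position x becomes (5x+20) mod 26.
Decoding hmbcux: h(7)→21·(7−20)≡13=n; m(12)→21·(12−20)≡14=o; b(1)→21·(1−20)≡17=r; c(2)→21·(2−20)≡12=m; u(20)→21·(20−20)≡0=a; x(23)→21·(23−20)≡11=l (all mod 26).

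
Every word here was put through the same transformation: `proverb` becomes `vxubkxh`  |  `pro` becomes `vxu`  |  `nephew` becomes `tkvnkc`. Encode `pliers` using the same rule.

Compare letters: p→v is +6, r→x is +6, o→u is +6 — a constant shift. It's a constant shift of +6 (ROT6).
For pliers: p+6=v, l+6=r, i+6=o, e+6=k, r+6=x, s+6=y.

vrokxy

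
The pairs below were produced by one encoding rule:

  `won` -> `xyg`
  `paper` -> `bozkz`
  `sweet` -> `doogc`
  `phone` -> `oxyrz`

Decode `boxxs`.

Read the word backwards and shift each letter +10.
Undoing it on boxxs: shift back: b−10=r, o−10=e, x−10=n, x−10=n, s−10=i → renni; then reverse → inner.

inner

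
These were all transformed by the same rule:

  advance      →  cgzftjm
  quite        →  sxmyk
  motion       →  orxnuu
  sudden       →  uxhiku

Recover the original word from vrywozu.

The shift increases by 1 at each position, starting from +2: 2, 3, 4, ….
Decoding vrywozu: v−2=t, r−3=o, y−4=u, w−5=r, o−6=i, z−7=s, u−8=m.

tourism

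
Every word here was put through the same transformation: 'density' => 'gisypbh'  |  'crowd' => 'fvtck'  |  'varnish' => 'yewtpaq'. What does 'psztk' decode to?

mound

In density: d→g is +3, e→i is +4, n→s is +5, s→y is +6 — the shift increases by 1 each position. The shift increases by 1 at each position, starting from +3: 3, 4, 5, ….
Decoding psztk: p−3=m, s−4=o, z−5=u, t−6=n, k−7=d.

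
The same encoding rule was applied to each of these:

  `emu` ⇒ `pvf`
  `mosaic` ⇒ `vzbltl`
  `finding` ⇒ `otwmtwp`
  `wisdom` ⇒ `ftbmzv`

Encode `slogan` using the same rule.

The shift depends on letter class: consonant m→v is +9, but vowel e→p is +11. Two shifts are in play — +11 for a/e/i/o/u, +9 for every other letter.
For slogan: s(cons)+9=b, l(cons)+9=u, o(vowel)+11=z, g(cons)+9=p, a(vowel)+11=l, n(cons)+9=w.

buzplw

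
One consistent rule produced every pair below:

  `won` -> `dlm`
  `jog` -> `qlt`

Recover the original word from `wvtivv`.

Each pair mirrors across the alphabet (w↔d, o↔l, n↔m): positions sum to 25. This is the alphabet-reversal cipher (Atbash): a becomes z, b becomes y, etc.
Reversing it on wvtivv: w↔d, v↔e, t↔g, i↔r, v↔e, v↔e.

degree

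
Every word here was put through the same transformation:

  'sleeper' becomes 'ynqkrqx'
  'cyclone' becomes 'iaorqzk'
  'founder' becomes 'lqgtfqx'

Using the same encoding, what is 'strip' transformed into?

yvdor

Shifts by position in sleeper: pos 0: s→y (+6), pos 1: l→n (+2), pos 2: e→q (+12), pos 3: e→k (+6), pos 4: p→r (+2), pos 5: e→q (+12) — repeating every 3. The shifts repeat in a cycle of length 3: positions 0,1,… shift by +6, +2, +12, then the pattern repeats.
On strip: s+6=y, t+2=v, r+12=d, i+6=o, p+2=r.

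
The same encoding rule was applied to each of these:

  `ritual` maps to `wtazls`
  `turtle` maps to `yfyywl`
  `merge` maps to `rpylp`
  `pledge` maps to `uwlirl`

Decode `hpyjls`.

Shifts by position in ritual: pos 0: r→w (+5), pos 1: i→t (+11), pos 2: t→a (+7), pos 3: u→z (+5), pos 4: a→l (+11), pos 5: l→s (+7) — repeating every 3. The shifts repeat in a cycle of length 3: positions 0,1,… shift by +5, +11, +7, then the pattern repeats.
Undoing it on hpyjls: h−5=c, p−11=e, y−7=r, j−5=e, l−11=a, s−7=l.

cereal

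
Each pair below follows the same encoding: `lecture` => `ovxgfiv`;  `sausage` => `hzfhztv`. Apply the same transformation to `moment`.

Each pair mirrors across the alphabet (l↔o, e↔v, c↔x): positions sum to 25. Each letter is replaced by its mirror in the alphabet: a↔z, b↔y, c↔x, and so on (the Atbash cipher).
For moment: m↔n, o↔l, m↔n, e↔v, n↔m, t↔g.

nlnvmg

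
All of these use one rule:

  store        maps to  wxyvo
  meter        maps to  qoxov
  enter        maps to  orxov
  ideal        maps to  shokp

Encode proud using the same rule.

The shift depends on letter class: consonant s→w is +4, but vowel o→y is +10. Vowels shift forward by 10 and consonants shift forward by 4.
For proud: p(cons)+4=t, r(cons)+4=v, o(vowel)+10=y, u(vowel)+10=e, d(cons)+4=h.

tvyeh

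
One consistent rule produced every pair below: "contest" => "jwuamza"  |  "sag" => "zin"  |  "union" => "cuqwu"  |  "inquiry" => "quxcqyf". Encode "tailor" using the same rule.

aiqswy

The shift depends on letter class: consonant c→j is +7, but vowel o→w is +8. Two shifts are in play — +8 for a/e/i/o/u, +7 for every other letter.
On tailor: t(cons)+7=a, a(vowel)+8=i, i(vowel)+8=q, l(cons)+7=s, o(vowel)+8=w, r(cons)+7=y.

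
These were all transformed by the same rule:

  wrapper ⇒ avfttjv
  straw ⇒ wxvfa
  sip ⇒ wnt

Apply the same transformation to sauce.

wfzgj

The shift depends on letter class: consonant w→a is +4, but vowel a→f is +5. Vowels shift forward by 5 and consonants shift forward by 4.
Applying it to sauce: s(cons)+4=w, a(vowel)+5=f, u(vowel)+5=z, c(cons)+4=g, e(vowel)+5=j.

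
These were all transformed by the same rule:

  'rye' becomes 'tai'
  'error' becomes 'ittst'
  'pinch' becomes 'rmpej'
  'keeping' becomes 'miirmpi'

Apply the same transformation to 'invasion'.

The rule splits by letter class: vowels +4, consonants +2.
On invasion: i(vowel)+4=m, n(cons)+2=p, v(cons)+2=x, a(vowel)+4=e, s(cons)+2=u, i(vowel)+4=m, o(vowel)+4=s, n(cons)+2=p.

mpxeumsp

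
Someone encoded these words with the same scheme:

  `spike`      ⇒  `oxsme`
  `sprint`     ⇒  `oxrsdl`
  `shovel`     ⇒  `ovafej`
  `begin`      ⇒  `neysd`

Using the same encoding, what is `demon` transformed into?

hegad

Treating letters as 0–25, the rule is x ↦ 23x + 16 (mod 26).
On demon: d(3)→23·3+16≡7=h; e(4)→23·4+16≡4=e; m(12)→23·12+16≡6=g; o(14)→23·14+16≡0=a; n(13)→23·13+16≡3=d (all mod 26).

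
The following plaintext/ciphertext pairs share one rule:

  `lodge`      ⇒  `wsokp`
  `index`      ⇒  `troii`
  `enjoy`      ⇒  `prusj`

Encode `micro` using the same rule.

xmnvz

Shifts by position in lodge: pos 0: l→w (+11), pos 1: o→s (+4), pos 2: d→o (+11), pos 3: g→k (+4) — repeating every 2. It's a Vigenère-style cipher with numeric key [11,4]: position i shifts by key[i mod 2].
For micro: m+11=x, i+4=m, c+11=n, r+4=v, o+11=z.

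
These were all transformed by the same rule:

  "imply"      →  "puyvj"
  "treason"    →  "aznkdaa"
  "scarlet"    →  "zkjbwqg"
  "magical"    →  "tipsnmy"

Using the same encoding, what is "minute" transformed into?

tqweeq

In imply: i→p is +7, m→u is +8, p→y is +9, l→v is +10 — the shift increases by 1 each position. Letter i (0-indexed) is shifted by i+7, so successive shifts are 7, 8, 9, ….
For minute: m+7=t, i+8=q, n+9=w, u+10=e, t+11=e, e+12=q.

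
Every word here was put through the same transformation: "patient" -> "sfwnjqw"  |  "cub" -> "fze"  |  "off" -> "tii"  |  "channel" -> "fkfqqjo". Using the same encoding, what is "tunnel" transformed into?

The shift depends on letter class: consonant p→s is +3, but vowel a→f is +5. Vowels shift forward by 5 and consonants shift forward by 3.
Applying it to tunnel: t(cons)+3=w, u(vowel)+5=z, n(cons)+3=q, n(cons)+3=q, e(vowel)+5=j, l(cons)+3=o.

wzqqjo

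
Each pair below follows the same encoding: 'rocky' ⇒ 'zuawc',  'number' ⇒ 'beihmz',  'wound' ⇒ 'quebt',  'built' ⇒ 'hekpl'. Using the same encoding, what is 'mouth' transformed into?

r(17)→z(25) and o(14)→u(20) fit y≡19x+14 (mod 26); the inverse of 19 mod 26 is 11. Each letter's alphabet position (a=0..z=25) is mapped through 19·x+14 mod 26 — an affine cipher.
On mouth: m(12)→19·12+14≡8=i; o(14)→19·14+14≡20=u; u(20)→19·20+14≡4=e; t(19)→19·19+14≡11=l; h(7)→19·7+14≡17=r (all mod 26).

iuelr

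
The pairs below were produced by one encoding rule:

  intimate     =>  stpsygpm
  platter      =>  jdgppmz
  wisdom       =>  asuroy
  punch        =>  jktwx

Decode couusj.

i(8)→s(18) and n(13)→t(19) fit y≡21x+6 (mod 26); the inverse of 21 mod 26 is 5. Each letter's alphabet position (a=0..z=25) is mapped through 21·x+6 mod 26 — an affine cipher.
Reversing it on couusj: c(2)→5·(2−6)≡6=g; o(14)→5·(14−6)≡14=o; u(20)→5·(20−6)≡18=s; u(20)→5·(20−6)≡18=s; s(18)→5·(18−6)≡8=i; j(9)→5·(9−6)≡15=p (all mod 26).

gossip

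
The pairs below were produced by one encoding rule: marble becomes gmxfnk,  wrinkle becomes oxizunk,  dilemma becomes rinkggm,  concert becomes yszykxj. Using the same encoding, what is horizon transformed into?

psxitsz

m(12)→g(6) and a(0)→m(12) fit y≡19x+12 (mod 26); the inverse of 19 mod 26 is 11. Treating letters as 0–25, the rule is x ↦ 19x + 12 (mod 26).
On horizon: h(7)→19·7+12≡15=p; o(14)→19·14+12≡18=s; r(17)→19·17+12≡23=x; i(8)→19·8+12≡8=i; z(25)→19·25+12≡19=t; o(14)→19·14+12≡18=s; n(13)→19·13+12≡25=z (all mod 26).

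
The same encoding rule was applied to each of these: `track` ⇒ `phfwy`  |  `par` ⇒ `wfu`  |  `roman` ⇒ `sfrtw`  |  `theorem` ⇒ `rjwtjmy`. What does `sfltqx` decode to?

The output letters match the input read backwards, each shifted +5: track reversed is kcart. Read the word backwards and shift each letter +5.
Reversing it on sfltqx: shift back: s−5=n, f−5=a, l−5=g, t−5=o, q−5=l, x−5=s → nagols; then reverse → slogan.

slogan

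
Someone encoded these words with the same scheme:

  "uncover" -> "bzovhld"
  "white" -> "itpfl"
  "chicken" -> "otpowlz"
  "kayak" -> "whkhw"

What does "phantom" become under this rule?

The shift depends on letter class: consonant n→z is +12, but vowel u→b is +7. Two shifts are in play — +7 for a/e/i/o/u, +12 for every other letter.
Applying it to phantom: p(cons)+12=b, h(cons)+12=t, a(vowel)+7=h, n(cons)+12=z, t(cons)+12=f, o(vowel)+7=v, m(cons)+12=y.

bthzfvy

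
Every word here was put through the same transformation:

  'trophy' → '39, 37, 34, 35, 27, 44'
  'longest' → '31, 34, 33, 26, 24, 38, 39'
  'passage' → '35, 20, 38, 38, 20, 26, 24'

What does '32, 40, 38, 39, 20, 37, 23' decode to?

t is letter #20 and maps to 39: an offset of 19. Letters become their 1-based position plus 19 (so a→20, b→21, …).
Reversing it on 32, 40, 38, 39, 20, 37, 23: 32→(32−19)÷1=13=m, 40→(40−19)÷1=21=u, 38→(38−19)÷1=19=s, 39→(39−19)÷1=20=t, 20→(20−19)÷1=1=a, 37→(37−19)÷1=18=r, 23→(23−19)÷1=4=d.

mustard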